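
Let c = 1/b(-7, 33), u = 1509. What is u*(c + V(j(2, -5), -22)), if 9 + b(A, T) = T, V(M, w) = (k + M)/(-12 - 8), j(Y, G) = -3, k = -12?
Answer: 9557/8 ≈ 1194.6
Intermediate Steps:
V(M, w) = 3/5 - M/20 (V(M, w) = (-12 + M)/(-12 - 8) = (-12 + M)/(-20) = (-12 + M)*(-1/20) = 3/5 - M/20)
b(A, T) = -9 + T
c = 1/24 (c = 1/(-9 + 33) = 1/24 ≈ 0.041667)
u*(c + V(j(2, -5), -22)) = 1509*(1/24 + (3/5 - 1/20*(-3))) = 1509*(1/24 + (3/5 + 3/20)) = 1509*(1/24 + 3/4) = 1509*(19/24) = 9557/8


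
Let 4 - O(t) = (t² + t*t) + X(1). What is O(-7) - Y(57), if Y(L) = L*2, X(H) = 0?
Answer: -208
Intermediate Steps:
Y(L) = 2*L
O(t) = 4 - 2*t² (O(t) = 4 - ((t² + t*t) + 0) = 4 - ((t² + t²) + 0) = 4 - (2*t² + 0) = 4 - 2*t²)
O(-7) - Y(57) = (4 - 2*(-7)²) - 2*57 = (4 - 2*49) - 1*114 = (4 - 98) - 114 = -94 - 114 = -208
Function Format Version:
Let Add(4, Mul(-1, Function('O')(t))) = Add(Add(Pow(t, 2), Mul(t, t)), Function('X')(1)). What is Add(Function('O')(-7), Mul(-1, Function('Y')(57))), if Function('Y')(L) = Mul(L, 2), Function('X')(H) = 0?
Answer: -208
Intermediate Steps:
Function('Y')(L) = Mul(2, L)
Function('O')(t) = Add(4, Mul(-2, Pow(t, 2))) (Function('O')(t) = Add(4, Mul(-1, Add(Add(Pow(t, 2), Mul(t, t)), 0))) = Add(4, Mul(-1, Add(Add(Pow(t, 2), Pow(t, 2)), 0))) = Add(4, Mul(-1, Add(Mul(2, Pow(t, 2)), 0))) = Add(4, Mul(-1, Mul(2, Pow(t, 2)))) = Add(4, Mul(-2, Pow(t, 2))))
Add(Function('O')(-7), Mul(-1, Function('Y')(57))) = Add(Add(4, Mul(-2, Pow(-7, 2))), Mul(-1, Mul(2, 57))) = Add(Add(4, Mul(-2, 49)), Mul(-1, 114)) = Add(Add(4, -98), -114) = Add(-94, -114) = -208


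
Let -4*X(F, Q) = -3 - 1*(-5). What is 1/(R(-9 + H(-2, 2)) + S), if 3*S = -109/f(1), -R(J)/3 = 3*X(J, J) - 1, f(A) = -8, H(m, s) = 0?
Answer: 24/289 ≈ 0.083045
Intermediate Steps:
X(F, Q) = -½ (X(F, Q) = -(-3 - 1*(-5))/4 = -(-3 + 5)/4 = -¼*2 = -½)
R(J) = 15/2 (R(J) = -3*(3*(-½) - 1) = -3*(-3/2 - 1) = -3*(-5/2) = 15/2)
S = 109/24 (S = (-109/(-8))/3 = (-109*(-⅛))/3 = (⅓)*(109/8) = 109/24 ≈ 4.5417)
1/(R(-9 + H(-2, 2)) + S) = 1/(15/2 + 109/24) = 1/(289/24) = 24/289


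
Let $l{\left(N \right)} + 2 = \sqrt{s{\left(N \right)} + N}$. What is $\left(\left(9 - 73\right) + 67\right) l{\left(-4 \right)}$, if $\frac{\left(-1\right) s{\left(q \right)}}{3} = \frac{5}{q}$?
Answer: $-6 + \frac{3 i}{2} \approx -6.0 + 1.5 i$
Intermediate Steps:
$s{\left(q \right)} = - \frac{15}{q}$ ($s{\left(q \right)} = - 3 \frac{5}{q} = - \frac{15}{q}$)
$l{\left(N \right)} = -2 + \sqrt{N - \frac{15}{N}}$ ($l{\left(N \right)} = -2 + \sqrt{- \frac{15}{N} + N} = -2 + \sqrt{N - \frac{15}{N}}$)
$\left(\left(9 - 73\right) + 67\right) l{\left(-4 \right)} = \left(\left(9 - 73\right) + 67\right) \left(-2 + \sqrt{-4 - \frac{15}{-4}}\right) = \left(\left(9 - 73\right) + 67\right) \left(-2 + \sqrt{-4 - - \frac{15}{4}}\right) = \left(-64 + 67\right) \left(-2 + \sqrt{-4 + \frac{15}{4}}\right) = 3 \left(-2 + \sqrt{- \frac{1}{4}}\right) = 3 \left(-2 + \frac{i}{2}\right) = -6 + \frac{3 i}{2}$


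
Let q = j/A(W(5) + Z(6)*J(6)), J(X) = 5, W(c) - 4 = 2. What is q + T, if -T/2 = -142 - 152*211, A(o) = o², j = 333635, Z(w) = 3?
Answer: 28746383/441 ≈ 65185.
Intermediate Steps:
W(c) = 6 (W(c) = 4 + 2 = 6)
q = 333635/441 (q = 333635/((6 + 3*5)²) = 333635/((6 + 15)²) = 333635/(21²) = 333635/441 ≈ 756.54)
T = 64428 (T = -2*(-142 - 152*211) = -2*(-142 - 32072) = -2*(-32214) = 64428)
q + T = 333635/441 + 64428 = 28746383/441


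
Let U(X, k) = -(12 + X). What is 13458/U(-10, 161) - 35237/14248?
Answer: -95910029/14248 ≈ -6731.5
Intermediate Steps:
U(X, k) = -12 - X
13458/U(-10, 161) - 35237/14248 = 13458/(-12 - 1*(-10)) - 35237/14248 = 13458/(-12 + 10) - 35237*1/14248 = 13458/(-2) - 35237/14248 = 13458*(-1/2) - 35237/14248 = -6729 - 35237/14248 = -95910029/14248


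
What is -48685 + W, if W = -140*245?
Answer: -82985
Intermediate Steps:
W = -34300
-48685 + W = -48685 - 34300 = -82985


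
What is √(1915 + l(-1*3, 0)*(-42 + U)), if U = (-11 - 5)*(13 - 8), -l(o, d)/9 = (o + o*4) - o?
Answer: I*√11261 ≈ 106.12*I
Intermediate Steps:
l(o, d) = -36*o (l(o, d) = -9*((o + o*4) - o) = -9*((o + 4*o) - o) = -9*(5*o - o) = -36*o)
U = -80 (U = -16*5 = -80)
√(1915 + l(-1*3, 0)*(-42 + U)) = √(1915 + (-(-36)*3)*(-42 - 80)) = √(1915 - 36*(-3)*(-122)) = √(1915 + 108*(-122)) = √(1915 - 13176) = √(-11261) = I*√11261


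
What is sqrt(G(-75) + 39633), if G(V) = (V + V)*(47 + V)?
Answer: sqrt(43833) ≈ 209.36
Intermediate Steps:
G(V) = 2*V*(47 + V) (G(V) = (2*V)*(47 + V) = 2*V*(47 + V))
sqrt(G(-75) + 39633) = sqrt(2*(-75)*(47 - 75) + 39633) = sqrt(2*(-75)*(-28) + 39633) = sqrt(4200 + 39633) = sqrt(43833)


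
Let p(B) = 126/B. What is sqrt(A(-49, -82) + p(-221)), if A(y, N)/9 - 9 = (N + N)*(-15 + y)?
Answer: 57*sqrt(1421251)/221 ≈ 307.48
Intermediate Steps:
A(y, N) = 81 + 18*N*(-15 + y) (A(y, N) = 81 + 9*((N + N)*(-15 + y)) = 81 + 9*((2*N)*(-15 + y)) = 81 + 9*(2*N*(-15 + y)) = 81 + 18*N*(-15 + y))
sqrt(A(-49, -82) + p(-221)) = sqrt((81 - 270*(-82) + 18*(-82)*(-49)) + 126/(-221)) = sqrt((81 + 22140 + 72324) + 126*(-1/221)) = sqrt(94545 - 126/221) = sqrt(20894319/221) = 57*sqrt(1421251)/221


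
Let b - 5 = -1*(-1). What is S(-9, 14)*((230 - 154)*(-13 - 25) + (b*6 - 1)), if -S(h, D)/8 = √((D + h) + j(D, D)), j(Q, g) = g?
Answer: 22824*√19 ≈ 99488.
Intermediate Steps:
b = 6 (b = 5 - 1*(-1) = 5 + 1 = 6)
S(h, D) = -8*√(h + 2*D) (S(h, D) = -8*√((D + h) + D) = -8*√(h + 2*D))
S(-9, 14)*((230 - 154)*(-13 - 25) + (b*6 - 1)) = (-8*√(-9 + 2*14))*((230 - 154)*(-13 - 25) + (6*6 - 1)) = (-8*√(-9 + 28))*(76*(-38) + (36 - 1)) = (-8*√19)*(-2888 + 35) = -8*√19*(-2853) = 22824*√19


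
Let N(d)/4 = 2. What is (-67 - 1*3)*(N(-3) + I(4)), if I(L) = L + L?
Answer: -1120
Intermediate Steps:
I(L) = 2*L
N(d) = 8 (N(d) = 4*2 = 8)
(-67 - 1*3)*(N(-3) + I(4)) = (-67 - 1*3)*(8 + 2*4) = (-67 - 3)*(8 + 8) = -70*16 = -1120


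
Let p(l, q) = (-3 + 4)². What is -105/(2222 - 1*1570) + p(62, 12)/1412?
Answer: -18451/115078 ≈ -0.16033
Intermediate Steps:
p(l, q) = 1 (p(l, q) = 1² = 1)
-105/(2222 - 1*1570) + p(62, 12)/1412 = -105/(2222 - 1*1570) + 1/1412 = -105/(2222 - 1570) + 1*(1/1412) = -105/652 + 1/1412 = -18451/115078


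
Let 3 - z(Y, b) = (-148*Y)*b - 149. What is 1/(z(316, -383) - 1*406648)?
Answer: -1/18318640 ≈ -5.4589e-8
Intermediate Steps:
z(Y, b) = 152 + 148*Y*b (z(Y, b) = 3 - ((-148*Y)*b - 149) = 3 - (-148*Y*b - 149) = 3 - (-149 - 148*Y*b) = 3 + (149 + 148*Y*b) = 152 + 148*Y*b)
1/(z(316, -383) - 1*406648) = 1/((152 + 148*316*(-383)) - 1*406648) = 1/((152 - 17912144) - 406648) = 1/(-17911992 - 406648) = 1/(-18318640) = -1/18318640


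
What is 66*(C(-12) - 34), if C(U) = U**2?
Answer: 7260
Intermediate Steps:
66*(C(-12) - 34) = 66*((-12)**2 - 34) = 66*(144 - 34) = 66*110 = 7260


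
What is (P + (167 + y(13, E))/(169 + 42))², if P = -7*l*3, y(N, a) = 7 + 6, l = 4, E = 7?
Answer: 307791936/44521 ≈ 6913.4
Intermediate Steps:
y(N, a) = 13
P = -84 (P = -7*4*3 = -28*3 = -84)
(P + (167 + y(13, E))/(169 + 42))² = (-84 + (167 + 13)/(169 + 42))² = (-84 + 180/211)² = (-17544/211)² = 307791936/44521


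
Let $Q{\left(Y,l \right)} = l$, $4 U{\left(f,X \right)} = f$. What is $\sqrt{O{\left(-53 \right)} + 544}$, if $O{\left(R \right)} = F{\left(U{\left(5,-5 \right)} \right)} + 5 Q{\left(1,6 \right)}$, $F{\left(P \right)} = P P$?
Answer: $\frac{\sqrt{9209}}{4} \approx 23.991$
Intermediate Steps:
$U{\left(f,X \right)} = \frac{f}{4}$
$F{\left(P \right)} = P^{2}$
$O{\left(R \right)} = \frac{505}{16}$ ($O{\left(R \right)} = \left(\frac{1}{4} \cdot 5\right)^{2} + 5 \cdot 6 = \left(\frac{5}{4}\right)^{2} + 30 = \frac{25}{16} + 30 = \frac{505}{16}$)
$\sqrt{O{\left(-53 \right)} + 544} = \sqrt{\frac{505}{16} + 544} = \sqrt{\frac{9209}{16}} = \frac{\sqrt{9209}}{4}$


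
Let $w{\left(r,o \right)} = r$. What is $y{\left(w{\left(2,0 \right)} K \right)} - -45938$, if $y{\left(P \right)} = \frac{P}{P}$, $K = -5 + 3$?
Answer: $45939$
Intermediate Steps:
$K = -2$
$y{\left(P \right)} = 1$
$y{\left(w{\left(2,0 \right)} K \right)} - -45938 = 1 - -45938 = 1 + 45938 = 45939$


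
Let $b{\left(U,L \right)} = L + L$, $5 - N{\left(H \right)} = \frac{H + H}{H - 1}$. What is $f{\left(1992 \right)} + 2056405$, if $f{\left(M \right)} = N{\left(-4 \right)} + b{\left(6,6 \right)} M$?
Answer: $\frac{10401562}{5} \approx 2.0803 \cdot 10^{6}$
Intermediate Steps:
$N{\left(H \right)} = 5 - \frac{2 H}{-1 + H}$ ($N{\left(H \right)} = 5 - \frac{H + H}{H - 1} = 5 - \frac{2 H}{-1 + H}$)
$b{\left(U,L \right)} = 2 L$
$f{\left(M \right)} = \frac{17}{5} + 12 M$ ($f{\left(M \right)} = \frac{-5 + 3 \left(-4\right)}{-1 - 4} + 2 \cdot 6 M = \frac{-5 - 12}{-5} + 12 M = \left(- \frac{1}{5}\right) \left(-17\right) + 12 M = \frac{17}{5} + 12 M$)
$f{\left(1992 \right)} + 2056405 = \left(\frac{17}{5} + 12 \cdot 1992\right) + 2056405 = \left(\frac{17}{5} + 23904\right) + 2056405 = \frac{119537}{5} + 2056405 = \frac{10401562}{5}$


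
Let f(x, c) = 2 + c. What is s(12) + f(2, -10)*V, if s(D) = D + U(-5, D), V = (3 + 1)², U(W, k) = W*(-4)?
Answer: -96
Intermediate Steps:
U(W, k) = -4*W
V = 16 (V = 4² = 16)
s(D) = 20 + D (s(D) = D - 4*(-5) = D + 20 = 20 + D)
s(12) + f(2, -10)*V = (20 + 12) + (2 - 10)*16 = 32 - 8*16 = 32 - 128 = -96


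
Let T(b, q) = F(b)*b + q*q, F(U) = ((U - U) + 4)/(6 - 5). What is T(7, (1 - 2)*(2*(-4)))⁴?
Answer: 71639296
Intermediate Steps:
F(U) = 4 (F(U) = (0 + 4)/1 = 4*1 = 4)
T(b, q) = q² + 4*b (T(b, q) = 4*b + q*q = 4*b + q² = q² + 4*b)
T(7, (1 - 2)*(2*(-4)))⁴ = (((1 - 2)*(2*(-4)))² + 4*7)⁴ = ((-1*(-8))² + 28)⁴ = (8² + 28)⁴ = (64 + 28)⁴ = 92⁴ = 71639296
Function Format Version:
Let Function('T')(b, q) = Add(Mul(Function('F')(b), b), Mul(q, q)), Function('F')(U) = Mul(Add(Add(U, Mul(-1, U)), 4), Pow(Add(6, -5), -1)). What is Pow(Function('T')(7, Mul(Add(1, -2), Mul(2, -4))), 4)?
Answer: 71639296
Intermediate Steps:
Function('F')(U) = 4 (Function('F')(U) = Mul(Add(0, 4), Pow(1, -1)) = Mul(4, 1) = 4)
Function('T')(b, q) = Add(Pow(q, 2), Mul(4, b)) (Function('T')(b, q) = Add(Mul(4, b), Mul(q, q)) = Add(Mul(4, b), Pow(q, 2)) = Add(Pow(q, 2), Mul(4, b)))
Pow(Function('T')(7, Mul(Add(1, -2), Mul(2, -4))), 4) = Pow(Add(Pow(Mul(Add(1, -2), Mul(2, -4)), 2), Mul(4, 7)), 4) = Pow(Add(Pow(Mul(-1, -8), 2), 28), 4) = Pow(Add(Pow(8, 2), 28), 4) = Pow(Add(64, 28), 4) = Pow(92, 4) = 71639296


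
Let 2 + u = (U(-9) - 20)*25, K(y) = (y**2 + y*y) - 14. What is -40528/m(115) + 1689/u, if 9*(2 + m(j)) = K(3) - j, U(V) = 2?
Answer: 54883341/19436 ≈ 2823.8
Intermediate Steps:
K(y) = -14 + 2*y**2 (K(y) = (y**2 + y**2) - 14 = 2*y**2 - 14 = -14 + 2*y**2)
m(j) = -14/9 - j/9 (m(j) = -2 + ((-14 + 2*3**2) - j)/9 = -2 + ((-14 + 2*9) - j)/9 = -2 + ((-14 + 18) - j)/9 = -2 + (4 - j)/9 = -2 + (4/9 - j/9) = -14/9 - j/9)
u = -452 (u = -2 + (2 - 20)*25 = -2 - 18*25 = -2 - 450 = -452)
-40528/m(115) + 1689/u = -40528/(-14/9 - 1/9*115) + 1689/(-452) = -40528/(-14/9 - 115/9) + 1689*(-1/452) = -40528/(-43/3) - 1689/452 = -40528*(-3/43) - 1689/452 = 121584/43 - 1689/452 = 54883341/19436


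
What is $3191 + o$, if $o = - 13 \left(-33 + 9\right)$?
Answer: $3503$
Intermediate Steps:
$o = 312$ ($o = \left(-13\right) \left(-24\right) = 312$)
$3191 + o = 3191 + 312 = 3503$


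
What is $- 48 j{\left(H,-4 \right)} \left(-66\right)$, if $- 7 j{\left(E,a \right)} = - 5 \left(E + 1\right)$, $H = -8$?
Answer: $-15840$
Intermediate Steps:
$j{\left(E,a \right)} = \frac{5}{7} + \frac{5 E}{7}$ ($j{\left(E,a \right)} = - \frac{\left(-5\right) \left(E + 1\right)}{7} = - \frac{\left(-5\right) \left(1 + E\right)}{7} = - \frac{-5 - 5 E}{7} = \frac{5}{7} + \frac{5 E}{7}$)
$- 48 j{\left(H,-4 \right)} \left(-66\right) = - 48 \left(\frac{5}{7} + \frac{5}{7} \left(-8\right)\right) \left(-66\right) = - 48 \left(\frac{5}{7} - \frac{40}{7}\right) \left(-66\right) = \left(-48\right) \left(-5\right) \left(-66\right) = 240 \left(-66\right) = -15840$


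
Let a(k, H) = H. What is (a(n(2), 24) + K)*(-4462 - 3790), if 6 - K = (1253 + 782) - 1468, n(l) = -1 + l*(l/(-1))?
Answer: 4431324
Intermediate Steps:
n(l) = -1 - l² (n(l) = -1 + l*(l*(-1)) = -1 + l*(-l) = -1 - l²)
K = -561 (K = 6 - ((1253 + 782) - 1468) = 6 - (2035 - 1468) = 6 - 1*567 = 6 - 567 = -561)
(a(n(2), 24) + K)*(-4462 - 3790) = (24 - 561)*(-4462 - 3790) = -537*(-8252) = 4431324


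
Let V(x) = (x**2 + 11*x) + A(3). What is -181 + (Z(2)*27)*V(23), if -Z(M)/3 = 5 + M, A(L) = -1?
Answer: -443008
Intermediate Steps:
Z(M) = -15 - 3*M (Z(M) = -3*(5 + M) = -15 - 3*M)
V(x) = -1 + x**2 + 11*x (V(x) = (x**2 + 11*x) - 1 = -1 + x**2 + 11*x)
-181 + (Z(2)*27)*V(23) = -181 + ((-15 - 3*2)*27)*(-1 + 23**2 + 11*23) = -181 + ((-15 - 6)*27)*(-1 + 529 + 253) = -181 - 21*27*781 = -181 - 567*781 = -181 - 442827 = -443008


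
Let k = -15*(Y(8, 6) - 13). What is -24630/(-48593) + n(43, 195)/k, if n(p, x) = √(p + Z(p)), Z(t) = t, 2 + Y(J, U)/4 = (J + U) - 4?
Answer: 24630/48593 - √86/285 ≈ 0.47432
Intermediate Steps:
Y(J, U) = -24 + 4*J + 4*U (Y(J, U) = -8 + 4*((J + U) - 4) = -8 + 4*(-4 + J + U) = -8 + (-16 + 4*J + 4*U) = -24 + 4*J + 4*U)
n(p, x) = √2*√p (n(p, x) = √(p + p) = √(2*p) = √2*√p)
k = -285 (k = -15*((-24 + 4*8 + 4*6) - 13) = -15*((-24 + 32 + 24) - 13) = -15*(32 - 13) = -15*19 = -285)
-24630/(-48593) + n(43, 195)/k = -24630/(-48593) + (√2*√43)/(-285) = -24630*(-1/48593) + √86*(-1/285) = 24630/48593 - √86/285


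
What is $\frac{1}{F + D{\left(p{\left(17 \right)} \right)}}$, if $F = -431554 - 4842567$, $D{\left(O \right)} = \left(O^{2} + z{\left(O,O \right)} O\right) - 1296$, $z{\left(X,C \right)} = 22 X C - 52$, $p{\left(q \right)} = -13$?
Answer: $- \frac{1}{5322906} \approx -1.8787 \cdot 10^{-7}$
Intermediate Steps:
$z{\left(X,C \right)} = -52 + 22 C X$ ($z{\left(X,C \right)} = 22 C X - 52 = -52 + 22 C X$)
$D{\left(O \right)} = -1296 + O^{2} + O \left(-52 + 22 O^{2}\right)$ ($D{\left(O \right)} = \left(O^{2} + \left(-52 + 22 O O\right) O\right) - 1296 = \left(O^{2} + \left(-52 + 22 O^{2}\right) O\right) - 1296 = \left(O^{2} + O \left(-52 + 22 O^{2}\right)\right) - 1296 = -1296 + O^{2} + O \left(-52 + 22 O^{2}\right)$)
$F = -5274121$
$\frac{1}{F + D{\left(p{\left(17 \right)} \right)}} = \frac{1}{-5274121 + \left(-1296 + \left(-13\right)^{2} - -676 + 22 \left(-13\right)^{3}\right)} = \frac{1}{-5274121 + \left(-1296 + 169 + 676 + 22 \left(-2197\right)\right)} = \frac{1}{-5274121 + \left(-1296 + 169 + 676 - 48334\right)} = \frac{1}{-5274121 - 48785} = \frac{1}{-5322906} = - \frac{1}{5322906}$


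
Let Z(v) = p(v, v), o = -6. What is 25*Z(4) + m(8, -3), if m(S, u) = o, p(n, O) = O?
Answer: 94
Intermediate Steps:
m(S, u) = -6
Z(v) = v
25*Z(4) + m(8, -3) = 25*4 - 6 = 100 - 6 = 94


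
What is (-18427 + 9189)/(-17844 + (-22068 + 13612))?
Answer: 4619/13150 ≈ 0.35125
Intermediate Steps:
(-18427 + 9189)/(-17844 + (-22068 + 13612)) = -9238/(-17844 - 8456) = -9238/(-26300) = -9238*(-1/26300) = 4619/13150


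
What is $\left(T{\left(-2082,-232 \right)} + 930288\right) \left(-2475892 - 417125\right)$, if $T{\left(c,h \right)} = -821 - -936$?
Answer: $-2691671695851$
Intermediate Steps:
$T{\left(c,h \right)} = 115$ ($T{\left(c,h \right)} = -821 + 936 = 115$)
$\left(T{\left(-2082,-232 \right)} + 930288\right) \left(-2475892 - 417125\right) = \left(115 + 930288\right) \left(-2475892 - 417125\right) = 930403 \left(-2893017\right) = -2691671695851$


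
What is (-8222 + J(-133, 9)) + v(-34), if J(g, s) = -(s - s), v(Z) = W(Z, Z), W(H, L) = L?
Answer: -8256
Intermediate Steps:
v(Z) = Z
J(g, s) = 0 (J(g, s) = -1*0 = 0)
(-8222 + J(-133, 9)) + v(-34) = (-8222 + 0) - 34 = -8222 - 34 = -8256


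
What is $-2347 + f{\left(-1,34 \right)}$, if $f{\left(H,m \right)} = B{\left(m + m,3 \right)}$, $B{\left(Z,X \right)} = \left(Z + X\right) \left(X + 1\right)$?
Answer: $-2063$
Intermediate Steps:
$B{\left(Z,X \right)} = \left(1 + X\right) \left(X + Z\right)$ ($B{\left(Z,X \right)} = \left(X + Z\right) \left(1 + X\right) = \left(1 + X\right) \left(X + Z\right)$)
$f{\left(H,m \right)} = 12 + 8 m$ ($f{\left(H,m \right)} = 3 + \left(m + m\right) + 3^{2} + 3 \left(m + m\right) = 3 + 2 m + 9 + 3 \cdot 2 m = 3 + 2 m + 9 + 6 m = 12 + 8 m$)
$-2347 + f{\left(-1,34 \right)} = -2347 + \left(12 + 8 \cdot 34\right) = -2347 + \left(12 + 272\right) = -2347 + 284 = -2063$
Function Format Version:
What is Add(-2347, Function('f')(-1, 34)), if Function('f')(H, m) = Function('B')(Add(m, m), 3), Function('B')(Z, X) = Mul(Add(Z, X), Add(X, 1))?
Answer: -2063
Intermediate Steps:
Function('B')(Z, X) = Mul(Add(1, X), Add(X, Z)) (Function('B')(Z, X) = Mul(Add(X, Z), Add(1, X)) = Mul(Add(1, X), Add(X, Z)))
Function('f')(H, m) = Add(12, Mul(8, m)) (Function('f')(H, m) = Add(3, Add(m, m), Pow(3, 2), Mul(3, Add(m, m))) = Add(3, Mul(2, m), 9, Mul(3, Mul(2, m))) = Add(3, Mul(2, m), 9, Mul(6, m)) = Add(12, Mul(8, m)))
Add(-2347, Function('f')(-1, 34)) = Add(-2347, Add(12, Mul(8, 34))) = Add(-2347, Add(12, 272)) = Add(-2347, 284) = -2063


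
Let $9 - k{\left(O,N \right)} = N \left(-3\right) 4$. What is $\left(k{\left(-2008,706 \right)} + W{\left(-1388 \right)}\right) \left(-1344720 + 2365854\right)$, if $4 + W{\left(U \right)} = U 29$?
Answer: $-32446532850$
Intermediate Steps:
$W{\left(U \right)} = -4 + 29 U$ ($W{\left(U \right)} = -4 + U 29 = -4 + 29 U$)
$k{\left(O,N \right)} = 9 + 12 N$ ($k{\left(O,N \right)} = 9 - N \left(-3\right) 4 = 9 - - 3 N 4 = 9 - - 12 N = 9 + 12 N$)
$\left(k{\left(-2008,706 \right)} + W{\left(-1388 \right)}\right) \left(-1344720 + 2365854\right) = \left(\left(9 + 12 \cdot 706\right) + \left(-4 + 29 \left(-1388\right)\right)\right) \left(-1344720 + 2365854\right) = \left(\left(9 + 8472\right) - 40256\right) 1021134 = \left(8481 - 40256\right) 1021134 = \left(-31775\right) 1021134 = -32446532850$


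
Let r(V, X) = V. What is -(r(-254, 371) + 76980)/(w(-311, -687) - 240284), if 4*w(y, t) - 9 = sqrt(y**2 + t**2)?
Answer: 294973720808/923764541439 + 306904*sqrt(568690)/923764541439 ≈ 0.31957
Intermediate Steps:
w(y, t) = 9/4 + sqrt(t**2 + y**2)/4 (w(y, t) = 9/4 + sqrt(y**2 + t**2)/4 = 9/4 + sqrt(t**2 + y**2)/4)
-(r(-254, 371) + 76980)/(w(-311, -687) - 240284) = -(-254 + 76980)/((9/4 + sqrt((-687)**2 + (-311)**2)/4) - 240284) = -76726/((9/4 + sqrt(471969 + 96721)/4) - 240284) = -76726/((9/4 + sqrt(568690)/4) - 240284) = -76726/(-961127/4 + sqrt(568690)/4)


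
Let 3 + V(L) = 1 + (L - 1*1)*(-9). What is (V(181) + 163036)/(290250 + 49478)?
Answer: 80707/169864 ≈ 0.47513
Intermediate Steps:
V(L) = 7 - 9*L (V(L) = -3 + (1 + (L - 1*1)*(-9)) = -3 + (1 + (L - 1)*(-9)) = -3 + (1 + (-1 + L)*(-9)) = -3 + (1 + (9 - 9*L)) = -3 + (10 - 9*L) = 7 - 9*L)
(V(181) + 163036)/(290250 + 49478) = ((7 - 9*181) + 163036)/(290250 + 49478) = ((7 - 1629) + 163036)/339728 = (-1622 + 163036)*(1/339728) = 161414*(1/339728) = 80707/169864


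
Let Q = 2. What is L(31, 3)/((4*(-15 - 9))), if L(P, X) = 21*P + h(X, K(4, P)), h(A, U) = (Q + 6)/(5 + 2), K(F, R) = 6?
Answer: -4565/672 ≈ -6.7932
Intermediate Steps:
h(A, U) = 8/7 (h(A, U) = (2 + 6)/(5 + 2) = 8/7)
L(P, X) = 8/7 + 21*P (L(P, X) = 21*P + 8/7 = 8/7 + 21*P)
L(31, 3)/((4*(-15 - 9))) = (8/7 + 21*31)/((4*(-15 - 9))) = (8/7 + 651)/((4*(-24))) = (4565/7)/(-96) = (4565/7)*(-1/96) = -4565/672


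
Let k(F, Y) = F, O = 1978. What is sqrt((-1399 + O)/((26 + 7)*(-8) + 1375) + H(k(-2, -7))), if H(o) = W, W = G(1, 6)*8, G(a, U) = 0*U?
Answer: sqrt(643269)/1111 ≈ 0.72191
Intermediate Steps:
G(a, U) = 0
W = 0 (W = 0*8 = 0)
H(o) = 0
sqrt((-1399 + O)/((26 + 7)*(-8) + 1375) + H(k(-2, -7))) = sqrt((-1399 + 1978)/((26 + 7)*(-8) + 1375) + 0) = sqrt(579/(33*(-8) + 1375) + 0) = sqrt(579/(-264 + 1375) + 0) = sqrt(579/1111 + 0) = sqrt(579/1111) = sqrt(643269)/1111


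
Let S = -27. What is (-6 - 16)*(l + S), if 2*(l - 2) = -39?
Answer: 979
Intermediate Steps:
l = -35/2 (l = 2 + (½)*(-39) = 2 - 39/2 = -35/2 ≈ -17.500)
(-6 - 16)*(l + S) = (-6 - 16)*(-35/2 - 27) = -22*(-89/2) = 979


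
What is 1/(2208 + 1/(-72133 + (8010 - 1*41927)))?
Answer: 106050/234158399 ≈ 0.00045290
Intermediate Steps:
1/(2208 + 1/(-72133 + (8010 - 1*41927))) = 1/(2208 + 1/(-72133 + (8010 - 41927))) = 1/(2208 + 1/(-72133 - 33917)) = 1/(2208 + 1/(-106050)) = 1/(2208 - 1/106050) = 1/(234158399/106050) = 106050/234158399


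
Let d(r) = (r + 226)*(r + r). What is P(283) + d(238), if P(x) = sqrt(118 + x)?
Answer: 220864 + sqrt(401) ≈ 2.2088e+5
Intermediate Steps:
d(r) = 2*r*(226 + r) (d(r) = (226 + r)*(2*r) = 2*r*(226 + r))
P(283) + d(238) = sqrt(118 + 283) + 2*238*(226 + 238) = sqrt(401) + 2*238*464 = sqrt(401) + 220864 = 220864 + sqrt(401)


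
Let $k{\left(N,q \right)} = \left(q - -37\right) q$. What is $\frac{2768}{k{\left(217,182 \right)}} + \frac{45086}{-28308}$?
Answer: $- \frac{20460491}{13432146} \approx -1.5232$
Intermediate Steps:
$k{\left(N,q \right)} = q \left(37 + q\right)$ ($k{\left(N,q \right)} = \left(q + 37\right) q = \left(37 + q\right) q = q \left(37 + q\right)$)
$\frac{2768}{k{\left(217,182 \right)}} + \frac{45086}{-28308} = \frac{2768}{182 \left(37 + 182\right)} + \frac{45086}{-28308} = \frac{2768}{182 \cdot 219} + 45086 \left(- \frac{1}{28308}\right) = \frac{2768}{39858} - \frac{22543}{14154} = 2768 \cdot \frac{1}{39858} - \frac{22543}{14154} = \frac{1384}{19929} - \frac{22543}{14154} = - \frac{20460491}{13432146}$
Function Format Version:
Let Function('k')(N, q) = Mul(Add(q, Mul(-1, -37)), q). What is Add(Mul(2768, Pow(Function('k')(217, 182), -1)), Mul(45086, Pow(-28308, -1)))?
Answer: Rational(-20460491, 13432146) ≈ -1.5232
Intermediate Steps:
Function('k')(N, q) = Mul(q, Add(37, q)) (Function('k')(N, q) = Mul(Add(q, 37), q) = Mul(Add(37, q), q) = Mul(q, Add(37, q)))
Add(Mul(2768, Pow(Function('k')(217, 182), -1)), Mul(45086, Pow(-28308, -1))) = Add(Mul(2768, Pow(Mul(182, Add(37, 182)), -1)), Mul(45086, Pow(-28308, -1))) = Add(Mul(2768, Pow(Mul(182, 219), -1)), Mul(45086, Rational(-1, 28308))) = Add(Mul(2768, Pow(39858, -1)), Rational(-22543, 14154)) = Add(Mul(2768, Rational(1, 39858)), Rational(-22543, 14154)) = Add(Rational(1384, 19929), Rational(-22543, 14154)) = Rational(-20460491, 13432146)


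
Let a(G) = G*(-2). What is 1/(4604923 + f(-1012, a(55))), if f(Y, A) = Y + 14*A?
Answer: 1/4602371 ≈ 2.1728e-7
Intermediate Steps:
a(G) = -2*G
1/(4604923 + f(-1012, a(55))) = 1/(4604923 + (-1012 + 14*(-2*55))) = 1/(4604923 + (-1012 + 14*(-110))) = 1/(4604923 + (-1012 - 1540)) = 1/(4604923 - 2552) = 1/4602371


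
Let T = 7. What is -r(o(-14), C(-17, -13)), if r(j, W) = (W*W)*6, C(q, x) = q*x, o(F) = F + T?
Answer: -293046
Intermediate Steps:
o(F) = 7 + F (o(F) = F + 7 = 7 + F)
r(j, W) = 6*W² (r(j, W) = W²*6 = 6*W²)
-r(o(-14), C(-17, -13)) = -6*(-17*(-13))² = -6*221² = -6*48841 = -1*293046 = -293046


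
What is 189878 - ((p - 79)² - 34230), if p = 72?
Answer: 224059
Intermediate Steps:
189878 - ((p - 79)² - 34230) = 189878 - ((72 - 79)² - 34230) = 189878 - ((-7)² - 34230) = 189878 - (49 - 34230) = 189878 - 1*(-34181) = 189878 + 34181 = 224059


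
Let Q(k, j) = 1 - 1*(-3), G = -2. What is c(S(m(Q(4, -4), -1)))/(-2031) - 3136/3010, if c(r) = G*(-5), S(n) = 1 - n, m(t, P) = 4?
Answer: -457094/436665 ≈ -1.0468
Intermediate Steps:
Q(k, j) = 4 (Q(k, j) = 1 + 3 = 4)
c(r) = 10 (c(r) = -2*(-5) = 10)
c(S(m(Q(4, -4), -1)))/(-2031) - 3136/3010 = 10/(-2031) - 3136/3010 = 10*(-1/2031) - 3136*1/3010 = -10/2031 - 224/215 = -457094/436665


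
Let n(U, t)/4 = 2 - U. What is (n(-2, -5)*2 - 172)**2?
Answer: 19600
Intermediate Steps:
n(U, t) = 8 - 4*U (n(U, t) = 4*(2 - U) = 8 - 4*U)
(n(-2, -5)*2 - 172)**2 = ((8 - 4*(-2))*2 - 172)**2 = ((8 + 8)*2 - 172)**2 = (16*2 - 172)**2 = (32 - 172)**2 = (-140)**2 = 19600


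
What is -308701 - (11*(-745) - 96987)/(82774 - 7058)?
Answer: -11686749867/37858 ≈ -3.0870e+5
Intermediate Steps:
-308701 - (11*(-745) - 96987)/(82774 - 7058) = -308701 - (-8195 - 96987)/75716 = -308701 - (-105182)/75716 = -308701 - 1*(-52591/37858) = -308701 + 52591/37858 = -11686749867/37858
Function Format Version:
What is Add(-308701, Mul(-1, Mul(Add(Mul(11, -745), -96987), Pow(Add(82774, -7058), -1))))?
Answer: Rational(-11686749867, 37858) ≈ -3.0870e+5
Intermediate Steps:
Add(-308701, Mul(-1, Mul(Add(Mul(11, -745), -96987), Pow(Add(82774, -7058), -1)))) = Add(-308701, Mul(-1, Mul(Add(-8195, -96987), Pow(75716, -1)))) = Add(-308701, Mul(-1, Mul(-105182, Rational(1, 75716)))) = Add(-308701, Mul(-1, Rational(-52591, 37858))) = Add(-308701, Rational(52591, 37858)) = Rational(-11686749867, 37858)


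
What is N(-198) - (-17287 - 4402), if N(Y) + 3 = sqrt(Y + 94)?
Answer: 21686 + 2*I*sqrt(26) ≈ 21686.0 + 10.198*I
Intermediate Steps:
N(Y) = -3 + sqrt(94 + Y) (N(Y) = -3 + sqrt(Y + 94) = -3 + sqrt(94 + Y))
N(-198) - (-17287 - 4402) = (-3 + sqrt(94 - 198)) - (-17287 - 4402) = (-3 + sqrt(-104)) - 1*(-21689) = (-3 + 2*I*sqrt(26)) + 21689 = 21686 + 2*I*sqrt(26)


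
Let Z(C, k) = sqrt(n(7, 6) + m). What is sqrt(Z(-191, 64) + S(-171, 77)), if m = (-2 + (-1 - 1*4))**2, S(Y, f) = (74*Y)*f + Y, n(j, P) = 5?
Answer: sqrt(-974529 + 3*sqrt(6)) ≈ 987.18*I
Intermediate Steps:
S(Y, f) = Y + 74*Y*f (S(Y, f) = 74*Y*f + Y = Y + 74*Y*f)
m = 49 (m = (-2 + (-1 - 4))**2 = (-2 - 5)**2 = (-7)**2 = 49)
Z(C, k) = 3*sqrt(6) (Z(C, k) = sqrt(5 + 49) = sqrt(54) = 3*sqrt(6))
sqrt(Z(-191, 64) + S(-171, 77)) = sqrt(3*sqrt(6) - 171*(1 + 74*77)) = sqrt(3*sqrt(6) - 171*(1 + 5698)) = sqrt(3*sqrt(6) - 171*5699) = sqrt(3*sqrt(6) - 974529) = sqrt(-974529 + 3*sqrt(6))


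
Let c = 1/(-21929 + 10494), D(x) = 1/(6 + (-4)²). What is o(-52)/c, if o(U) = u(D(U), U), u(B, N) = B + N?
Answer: 13070205/22 ≈ 5.9410e+5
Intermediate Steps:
D(x) = 1/22 (D(x) = 1/(6 + 16) = 1/22)
c = -1/11435 (c = 1/(-11435) = -1/11435 ≈ -8.7451e-5)
o(U) = 1/22 + U
o(-52)/c = (1/22 - 52)/(-1/11435) = -1143/22*(-11435) = 13070205/22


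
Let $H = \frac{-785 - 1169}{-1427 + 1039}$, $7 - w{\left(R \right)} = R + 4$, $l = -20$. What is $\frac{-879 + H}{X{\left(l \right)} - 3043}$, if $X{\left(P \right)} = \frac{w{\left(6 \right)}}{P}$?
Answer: $\frac{1695490}{5903129} \approx 0.28722$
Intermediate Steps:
$w{\left(R \right)} = 3 - R$ ($w{\left(R \right)} = 7 - \left(R + 4\right) = 7 - \left(4 + R\right) = 3 - R$)
$H = \frac{977}{194}$ ($H = - \frac{1954}{-388} = \left(-1954\right) \left(- \frac{1}{388}\right) = \frac{977}{194} \approx 5.0361$)
$X{\left(P \right)} = - \frac{3}{P}$ ($X{\left(P \right)} = \frac{3 - 6}{P} = - \frac{3}{P}$)
$\frac{-879 + H}{X{\left(l \right)} - 3043} = \frac{-879 + \frac{977}{194}}{- \frac{3}{-20} - 3043} = - \frac{169549}{194 \left(\left(-3\right) \left(- \frac{1}{20}\right) - 3043\right)} = - \frac{169549}{194 \left(\frac{3}{20} - 3043\right)} = - \frac{169549}{194 \left(- \frac{60857}{20}\right)} = \left(- \frac{169549}{194}\right) \left(- \frac{20}{60857}\right) = \frac{1695490}{5903129}$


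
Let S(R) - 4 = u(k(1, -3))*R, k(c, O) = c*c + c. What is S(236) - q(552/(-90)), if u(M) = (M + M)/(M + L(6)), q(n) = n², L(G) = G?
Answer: 18986/225 ≈ 84.382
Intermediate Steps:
k(c, O) = c + c² (k(c, O) = c² + c = c + c²)
u(M) = 2*M/(6 + M) (u(M) = (M + M)/(M + 6) = (2*M)/(6 + M) = 2*M/(6 + M))
S(R) = 4 + R/2 (S(R) = 4 + (2*(1*(1 + 1))/(6 + 1*(1 + 1)))*R = 4 + (2*(1*2)/(6 + 1*2))*R = 4 + (2*2/(6 + 2))*R = 4 + (2*2/8)*R = 4 + (2*2*(⅛))*R = 4 + R/2)
S(236) - q(552/(-90)) = (4 + (½)*236) - (552/(-90))² = (4 + 118) - (552*(-1/90))² = 122 - (-92/15)² = 122 - 1*8464/225 = 122 - 8464/225 = 18986/225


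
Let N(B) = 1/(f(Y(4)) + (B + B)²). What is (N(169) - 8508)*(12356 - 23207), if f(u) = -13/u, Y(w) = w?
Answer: 14062321620400/152321 ≈ 9.2320e+7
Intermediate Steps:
N(B) = 1/(-13/4 + 4*B²) (N(B) = 1/(-13/4 + (B + B)²) = 1/(-13*¼ + (2*B)²) = 1/(-13/4 + 4*B²))
(N(169) - 8508)*(12356 - 23207) = (4/(-13 + 16*169²) - 8508)*(12356 - 23207) = (4/(-13 + 16*28561) - 8508)*(-10851) = (4/(-13 + 456976) - 8508)*(-10851) = (4/456963 - 8508)*(-10851) = -3887841200/456963*(-10851) = 14062321620400/152321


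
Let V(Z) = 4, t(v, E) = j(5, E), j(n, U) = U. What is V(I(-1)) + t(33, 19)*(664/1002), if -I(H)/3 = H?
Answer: 8312/501 ≈ 16.591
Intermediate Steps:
I(H) = -3*H
t(v, E) = E
V(I(-1)) + t(33, 19)*(664/1002) = 4 + 19*(664/1002) = 4 + 19*(664*(1/1002)) = 4 + 19*(332/501) = 4 + 6308/501 = 8312/501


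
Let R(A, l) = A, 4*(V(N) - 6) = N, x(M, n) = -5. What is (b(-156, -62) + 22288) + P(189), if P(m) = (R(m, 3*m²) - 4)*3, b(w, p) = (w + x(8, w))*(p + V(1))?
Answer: 127275/4 ≈ 31819.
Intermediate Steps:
V(N) = 6 + N/4
b(w, p) = (-5 + w)*(25/4 + p) (b(w, p) = (w - 5)*(p + (6 + (¼)*1)) = (-5 + w)*(p + (6 + ¼)) = (-5 + w)*(p + 25/4) = (-5 + w)*(25/4 + p))
P(m) = -12 + 3*m (P(m) = (m - 4)*3 = (-4 + m)*3 = -12 + 3*m)
(b(-156, -62) + 22288) + P(189) = ((-125/4 - 5*(-62) + (25/4)*(-156) - 62*(-156)) + 22288) + (-12 + 3*189) = ((-125/4 + 310 - 975 + 9672) + 22288) + (-12 + 567) = (35903/4 + 22288) + 555 = 125055/4 + 555 = 127275/4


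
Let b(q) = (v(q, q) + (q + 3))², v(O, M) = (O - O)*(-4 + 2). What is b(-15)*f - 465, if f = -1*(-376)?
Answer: 53679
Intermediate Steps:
v(O, M) = 0 (v(O, M) = 0*(-2) = 0)
b(q) = (3 + q)² (b(q) = (0 + (q + 3))² = (0 + (3 + q))² = (3 + q)²)
f = 376
b(-15)*f - 465 = (3 - 15)²*376 - 465 = (-12)²*376 - 465 = 144*376 - 465 = 54144 - 465 = 53679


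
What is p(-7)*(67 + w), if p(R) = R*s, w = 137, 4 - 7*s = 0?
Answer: -816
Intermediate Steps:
s = 4/7 (s = 4/7 - ⅐*0 = 4/7 + 0 = 4/7 ≈ 0.57143)
p(R) = 4*R/7 (p(R) = R*(4/7) = 4*R/7)
p(-7)*(67 + w) = ((4/7)*(-7))*(67 + 137) = -4*204 = -816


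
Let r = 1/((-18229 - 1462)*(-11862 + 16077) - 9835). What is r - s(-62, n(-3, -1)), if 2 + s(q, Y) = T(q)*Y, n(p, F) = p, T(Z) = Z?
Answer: -15273361601/83007400 ≈ -184.00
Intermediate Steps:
r = -1/83007400 (r = 1/(-19691*4215 - 9835) = 1/(-82997565 - 9835) = 1/(-83007400) = -1/83007400 ≈ -1.2047e-8)
s(q, Y) = -2 + Y*q (s(q, Y) = -2 + q*Y = -2 + Y*q)
r - s(-62, n(-3, -1)) = -1/83007400 - (-2 - 3*(-62)) = -1/83007400 - (-2 + 186) = -1/83007400 - 1*184 = -1/83007400 - 184 = -15273361601/83007400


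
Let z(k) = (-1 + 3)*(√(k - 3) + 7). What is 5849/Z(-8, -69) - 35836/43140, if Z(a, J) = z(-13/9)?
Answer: 3965513737/10375170 - 17547*I*√10/481 ≈ 382.21 - 115.36*I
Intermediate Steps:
z(k) = 14 + 2*√(-3 + k) (z(k) = 2*(√(-3 + k) + 7) = 2*(7 + √(-3 + k)) = 14 + 2*√(-3 + k))
Z(a, J) = 14 + 4*I*√10/3 (Z(a, J) = 14 + 2*√(-3 - 13/9) = 14 + 2*√(-40/9) = 14 + 2*(2*I*√10/3) = 14 + 4*I*√10/3)
5849/Z(-8, -69) - 35836/43140 = 5849/(14 + 4*I*√10/3) - 35836/43140 = 5849/(14 + 4*I*√10/3) - 35836*1/43140 = 5849/(14 + 4*I*√10/3) - 8959/10785 = -8959/10785 + 5849/(14 + 4*I*√10/3)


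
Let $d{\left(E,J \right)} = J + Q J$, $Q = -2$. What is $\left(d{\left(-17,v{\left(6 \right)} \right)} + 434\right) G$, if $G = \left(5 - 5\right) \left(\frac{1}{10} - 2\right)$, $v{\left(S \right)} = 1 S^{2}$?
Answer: $0$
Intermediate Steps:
$v{\left(S \right)} = S^{2}$
$G = 0$ ($G = \left(5 - 5\right) \left(\frac{1}{10} - 2\right) = 0 \left(- \frac{19}{10}\right) = 0$)
$d{\left(E,J \right)} = - J$ ($d{\left(E,J \right)} = J - 2 J = - J$)
$\left(d{\left(-17,v{\left(6 \right)} \right)} + 434\right) G = \left(- 6^{2} + 434\right) 0 = \left(\left(-1\right) 36 + 434\right) 0 = \left(-36 + 434\right) 0 = 398 \cdot 0 = 0$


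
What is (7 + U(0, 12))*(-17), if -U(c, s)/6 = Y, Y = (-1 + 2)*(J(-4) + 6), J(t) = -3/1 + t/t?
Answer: 289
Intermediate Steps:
J(t) = -2 (J(t) = -3*1 + 1 = -3 + 1 = -2)
Y = 4 (Y = (-1 + 2)*(-2 + 6) = 1*4 = 4)
U(c, s) = -24 (U(c, s) = -6*4 = -24)
(7 + U(0, 12))*(-17) = (7 - 24)*(-17) = -17*(-17) = 289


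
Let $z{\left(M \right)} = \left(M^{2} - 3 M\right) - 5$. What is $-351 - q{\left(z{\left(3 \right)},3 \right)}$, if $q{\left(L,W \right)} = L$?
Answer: $-346$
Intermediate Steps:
$z{\left(M \right)} = -5 + M^{2} - 3 M$
$-351 - q{\left(z{\left(3 \right)},3 \right)} = -351 - \left(-5 + 3^{2} - 9\right) = -351 - \left(-5 + 9 - 9\right) = -351 - -5 = -351 + 5 = -346$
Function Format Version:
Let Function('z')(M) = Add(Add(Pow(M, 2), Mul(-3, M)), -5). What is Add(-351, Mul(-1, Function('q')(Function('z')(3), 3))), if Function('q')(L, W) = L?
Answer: -346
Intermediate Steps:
Function('z')(M) = Add(-5, Pow(M, 2), Mul(-3, M))
Add(-351, Mul(-1, Function('q')(Function('z')(3), 3))) = Add(-351, Mul(-1, Add(-5, Pow(3, 2), Mul(-3, 3)))) = Add(-351, Mul(-1, Add(-5, 9, -9))) = Add(-351, Mul(-1, -5)) = Add(-351, 5) = -346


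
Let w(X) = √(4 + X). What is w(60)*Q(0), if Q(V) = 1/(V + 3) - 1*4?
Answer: -88/3 ≈ -29.333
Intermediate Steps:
Q(V) = -4 + 1/(3 + V) (Q(V) = 1/(3 + V) - 4 = -4 + 1/(3 + V))
w(60)*Q(0) = √(4 + 60)*((-11 - 4*0)/(3 + 0)) = √64*((-11 + 0)/3) = 8*((⅓)*(-11)) = 8*(-11/3) = -88/3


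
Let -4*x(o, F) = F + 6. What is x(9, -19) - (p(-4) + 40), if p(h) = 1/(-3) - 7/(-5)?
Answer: -2269/60 ≈ -37.817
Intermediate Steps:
x(o, F) = -3/2 - F/4 (x(o, F) = -(F + 6)/4 = -(6 + F)/4 = -3/2 - F/4)
p(h) = 16/15 (p(h) = 1*(-⅓) - 7*(-⅕) = -⅓ + 7/5 = 16/15)
x(9, -19) - (p(-4) + 40) = (-3/2 - ¼*(-19)) - (16/15 + 40) = (-3/2 + 19/4) - 1*616/15 = 13/4 - 616/15 = -2269/60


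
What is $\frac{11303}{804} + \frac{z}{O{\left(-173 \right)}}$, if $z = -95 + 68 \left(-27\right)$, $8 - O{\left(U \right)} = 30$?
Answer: $\frac{900595}{8844} \approx 101.83$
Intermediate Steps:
$O{\left(U \right)} = -22$ ($O{\left(U \right)} = 8 - 30 = -22$)
$z = -1931$ ($z = -95 - 1836 = -1931$)
$\frac{11303}{804} + \frac{z}{O{\left(-173 \right)}} = \frac{11303}{804} - \frac{1931}{-22} = 11303 \cdot \frac{1}{804} - - \frac{1931}{22} = \frac{11303}{804} + \frac{1931}{22} = \frac{900595}{8844}$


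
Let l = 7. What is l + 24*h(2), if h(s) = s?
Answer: 55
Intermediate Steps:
l + 24*h(2) = 7 + 24*2 = 7 + 48 = 55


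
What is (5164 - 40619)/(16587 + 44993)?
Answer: -7091/12316 ≈ -0.57576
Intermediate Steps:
(5164 - 40619)/(16587 + 44993) = -35455/61580 = -35455*1/61580 = -7091/12316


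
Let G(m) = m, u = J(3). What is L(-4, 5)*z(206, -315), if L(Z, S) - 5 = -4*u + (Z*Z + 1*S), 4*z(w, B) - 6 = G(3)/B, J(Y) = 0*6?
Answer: 8177/210 ≈ 38.938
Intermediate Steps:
J(Y) = 0
u = 0
z(w, B) = 3/2 + 3/(4*B) (z(w, B) = 3/2 + (3/B)/4 = 3/2 + 3/(4*B))
L(Z, S) = 5 + S + Z² (L(Z, S) = 5 + (-4*0 + (Z*Z + 1*S)) = 5 + (0 + (Z² + S)) = 5 + (0 + (S + Z²)) = 5 + (S + Z²) = 5 + S + Z²)
L(-4, 5)*z(206, -315) = (5 + 5 + (-4)²)*((¾)*(1 + 2*(-315))/(-315)) = (5 + 5 + 16)*((¾)*(-1/315)*(1 - 630)) = 26*((¾)*(-1/315)*(-629)) = 26*(629/420) = 8177/210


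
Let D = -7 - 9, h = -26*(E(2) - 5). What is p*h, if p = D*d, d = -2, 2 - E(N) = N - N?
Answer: 2496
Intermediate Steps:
E(N) = 2 (E(N) = 2 - (N - N) = 2 - 1*0 = 2 + 0 = 2)
h = 78 (h = -26*(2 - 5) = -26*(-3) = 78)
D = -16
p = 32 (p = -16*(-2) = 32)
p*h = 32*78 = 2496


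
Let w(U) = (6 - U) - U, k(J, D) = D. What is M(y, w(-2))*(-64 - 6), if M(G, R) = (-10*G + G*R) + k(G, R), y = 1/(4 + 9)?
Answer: -700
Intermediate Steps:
y = 1/13 ≈ 0.076923
w(U) = 6 - 2*U
M(G, R) = R - 10*G + G*R (M(G, R) = (-10*G + G*R) + R = R - 10*G + G*R)
M(y, w(-2))*(-64 - 6) = ((6 - 2*(-2)) - 10*1/13 + (6 - 2*(-2))/13)*(-64 - 6) = ((6 + 4) - 10/13 + (6 + 4)/13)*(-70) = (10 - 10/13 + (1/13)*10)*(-70) = (10 - 10/13 + 10/13)*(-70) = 10*(-70) = -700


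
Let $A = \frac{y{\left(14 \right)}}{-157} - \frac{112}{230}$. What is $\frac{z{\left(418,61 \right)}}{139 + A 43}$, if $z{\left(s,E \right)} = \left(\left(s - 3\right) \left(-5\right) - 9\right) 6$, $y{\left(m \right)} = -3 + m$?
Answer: $- \frac{37626620}{346199} \approx -108.68$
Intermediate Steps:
$z{\left(s,E \right)} = 36 - 30 s$ ($z{\left(s,E \right)} = \left(\left(-3 + s\right) \left(-5\right) - 9\right) 6 = \left(\left(15 - 5 s\right) - 9\right) 6 = \left(6 - 5 s\right) 6 = 36 - 30 s$)
$A = - \frac{10057}{18055}$ ($A = \frac{-3 + 14}{-157} - \frac{112}{230} = 11 \left(- \frac{1}{157}\right) - \frac{56}{115} = - \frac{11}{157} - \frac{56}{115} = - \frac{10057}{18055} \approx -0.55702$)
$\frac{z{\left(418,61 \right)}}{139 + A 43} = \frac{36 - 12540}{139 - \frac{432451}{18055}} = - \frac{12504}{\frac{2077194}{18055}} = \left(-12504\right) \frac{18055}{2077194} = - \frac{37626620}{346199}$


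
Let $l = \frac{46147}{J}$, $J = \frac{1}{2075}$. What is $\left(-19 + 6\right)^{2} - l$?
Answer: $-95754856$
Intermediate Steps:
$J = \frac{1}{2075} \approx 0.00048193$
$l = 95755025$ ($l = 46147 \frac{1}{\frac{1}{2075}} = 46147 \cdot 2075 = 95755025$)
$\left(-19 + 6\right)^{2} - l = \left(-19 + 6\right)^{2} - 95755025 = \left(-13\right)^{2} - 95755025 = 169 - 95755025 = -95754856$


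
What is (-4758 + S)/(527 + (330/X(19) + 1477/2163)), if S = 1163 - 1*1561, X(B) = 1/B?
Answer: -398301/525121 ≈ -0.75849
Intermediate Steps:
S = -398 (S = 1163 - 1561 = -398)
(-4758 + S)/(527 + (330/X(19) + 1477/2163)) = (-4758 - 398)/(527 + (330/(1/19) + 1477/2163)) = -5156/(527 + (330/(1/19) + 1477*(1/2163))) = -5156/(527 + (330*19 + 211/309)) = -5156/(527 + (6270 + 211/309)) = -5156/(527 + 1937641/309) = -5156/2100484/309 = -5156*309/2100484 = -398301/525121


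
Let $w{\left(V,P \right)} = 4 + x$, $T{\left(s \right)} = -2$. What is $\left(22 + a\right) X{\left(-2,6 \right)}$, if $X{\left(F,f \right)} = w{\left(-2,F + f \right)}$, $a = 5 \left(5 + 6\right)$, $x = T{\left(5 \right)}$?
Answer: $154$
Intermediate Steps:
$x = -2$
$w{\left(V,P \right)} = 2$ ($w{\left(V,P \right)} = 4 - 2 = 2$)
$a = 55$ ($a = 5 \cdot 11 = 55$)
$X{\left(F,f \right)} = 2$
$\left(22 + a\right) X{\left(-2,6 \right)} = \left(22 + 55\right) 2 = 77 \cdot 2 = 154$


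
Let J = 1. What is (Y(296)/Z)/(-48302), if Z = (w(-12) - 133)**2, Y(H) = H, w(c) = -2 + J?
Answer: -37/108413839 ≈ -3.4128e-7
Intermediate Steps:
w(c) = -1 (w(c) = -2 + 1 = -1)
Z = 17956 (Z = (-1 - 133)**2 = (-134)**2 = 17956)
(Y(296)/Z)/(-48302) = (296/17956)/(-48302) = (296*(1/17956))*(-1/48302) = (74/4489)*(-1/48302) = -37/108413839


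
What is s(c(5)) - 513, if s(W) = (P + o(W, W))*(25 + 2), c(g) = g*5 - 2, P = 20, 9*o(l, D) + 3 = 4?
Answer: 30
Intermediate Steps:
o(l, D) = 1/9 (o(l, D) = -1/3 + (1/9)*4 = -1/3 + 4/9 = 1/9)
c(g) = -2 + 5*g (c(g) = 5*g - 2 = -2 + 5*g)
s(W) = 543 (s(W) = (20 + 1/9)*(25 + 2) = (181/9)*27 = 543)
s(c(5)) - 513 = 543 - 513 = 30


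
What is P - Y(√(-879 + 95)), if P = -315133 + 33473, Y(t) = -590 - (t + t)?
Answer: -281070 + 56*I ≈ -2.8107e+5 + 56.0*I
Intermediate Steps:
Y(t) = -590 - 2*t
P = -281660
P - Y(√(-879 + 95)) = -281660 - (-590 - 2*√(-879 + 95)) = -281660 - (-590 - 56*I) = -281660 + (590 + 56*I) = -281070 + 56*I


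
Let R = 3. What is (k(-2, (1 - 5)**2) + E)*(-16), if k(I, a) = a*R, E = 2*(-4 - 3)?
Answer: -544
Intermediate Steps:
E = -14 (E = 2*(-7) = -14)
k(I, a) = 3*a (k(I, a) = a*3 = 3*a)
(k(-2, (1 - 5)**2) + E)*(-16) = (3*(1 - 5)**2 - 14)*(-16) = (3*(-4)**2 - 14)*(-16) = (3*16 - 14)*(-16) = (48 - 14)*(-16) = 34*(-16) = -544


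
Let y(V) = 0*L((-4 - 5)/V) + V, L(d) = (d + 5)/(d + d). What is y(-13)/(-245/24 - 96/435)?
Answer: 45240/36293 ≈ 1.2465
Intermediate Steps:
L(d) = (5 + d)/(2*d) (L(d) = (5 + d)/((2*d)) = (5 + d)*(1/(2*d)) = (5 + d)/(2*d))
y(V) = V (y(V) = 0*((5 + (-4 - 5)/V)/(2*(((-4 - 5)/V)))) + V = 0*((5 - 9/V)/(2*((-9/V)))) + V = 0*((-V/9)*(5 - 9/V)/2) + V = 0*(-V*(5 - 9/V)/18) + V = 0 + V = V)
y(-13)/(-245/24 - 96/435) = -13/(-245/24 - 96/435) = -13/(-245*1/24 - 96*1/435) = -13/(-245/24 - 32/145) = -13/(-36293/3480) = -13*(-3480/36293) = 45240/36293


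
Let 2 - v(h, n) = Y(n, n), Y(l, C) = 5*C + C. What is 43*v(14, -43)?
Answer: 11180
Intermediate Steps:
Y(l, C) = 6*C
v(h, n) = 2 - 6*n
43*v(14, -43) = 43*(2 - 6*(-43)) = 43*(2 + 258) = 43*260 = 11180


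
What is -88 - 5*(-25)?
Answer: 37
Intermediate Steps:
-88 - 5*(-25) = -88 + 125 = 37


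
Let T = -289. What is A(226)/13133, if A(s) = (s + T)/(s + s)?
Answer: -63/5936116 ≈ -1.0613e-5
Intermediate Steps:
A(s) = (-289 + s)/(2*s) (A(s) = (s - 289)/(s + s) = (-289 + s)/((2*s)) = (-289 + s)*(1/(2*s)) = (-289 + s)/(2*s))
A(226)/13133 = ((1/2)*(-289 + 226)/226)/13133 = ((1/2)*(1/226)*(-63))*(1/13133) = -63/452*1/13133 = -63/5936116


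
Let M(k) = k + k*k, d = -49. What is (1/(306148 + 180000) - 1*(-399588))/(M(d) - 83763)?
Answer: -194258907025/39577794828 ≈ -4.9083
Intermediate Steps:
M(k) = k + k**2
(1/(306148 + 180000) - 1*(-399588))/(M(d) - 83763) = (1/(306148 + 180000) - 1*(-399588))/(-49*(1 - 49) - 83763) = (1/486148 + 399588)/(-49*(-48) - 83763) = (1/486148 + 399588)/(2352 - 83763) = (194258907025/486148)/(-81411) = (194258907025/486148)*(-1/81411) = -194258907025/39577794828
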